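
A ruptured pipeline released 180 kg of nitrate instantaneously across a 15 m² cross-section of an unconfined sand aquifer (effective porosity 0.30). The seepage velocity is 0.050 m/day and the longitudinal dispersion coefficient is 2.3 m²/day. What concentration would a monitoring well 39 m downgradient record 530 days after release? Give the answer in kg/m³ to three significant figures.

0.313 kg/m³

For an instantaneous plane source, C(x,t) = M/(n_e·A·√(4πDt)) · exp(−(x−vt)²/(4Dt)), with n_e·A the pore (flow) area.
Plume center vt = 0.050 × 530 = 26.5 m, so the well at 39 m is 12.5 m downgradient of the peak.
√(4πDt) = 123.8 m, giving peak height M/(n_e·A·√(4πDt)) = 180/(0.30 × 15 × 123.8) = 0.3231 kg/m³.
(x−vt)²/(4Dt) = (12.5)²/(4 × 2.3 × 530) = 0.03204; exp(−0.03204) = 0.9685.
C = 0.3231 × 0.9685 = 0.313 kg/m³.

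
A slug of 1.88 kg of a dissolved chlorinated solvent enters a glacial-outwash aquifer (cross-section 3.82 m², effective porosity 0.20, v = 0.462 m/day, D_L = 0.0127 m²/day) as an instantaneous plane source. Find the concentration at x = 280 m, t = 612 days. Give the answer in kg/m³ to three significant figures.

0.195 kg/m³

For an instantaneous plane source, C(x,t) = M/(n_e·A·√(4πDt)) · exp(−(x−vt)²/(4Dt)), with n_e·A the pore (flow) area.
Plume center vt = 0.462 × 612 = 282.744 m, so the well at 280 m is 2.744 m upgradient of the peak.
√(4πDt) = 9.883 m, giving peak height M/(n_e·A·√(4πDt)) = 1.88/(0.20 × 3.82 × 9.883) = 0.2490 kg/m³.
(x−vt)²/(4Dt) = (-2.744)²/(4 × 0.0127 × 612) = 0.2422; exp(−0.2422) = 0.7849.
C = 0.2490 × 0.7849 = 0.195 kg/m³.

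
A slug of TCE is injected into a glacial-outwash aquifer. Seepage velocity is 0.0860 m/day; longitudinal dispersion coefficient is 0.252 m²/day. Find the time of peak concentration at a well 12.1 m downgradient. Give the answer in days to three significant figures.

For the 1D instantaneous-source solution, setting ∂C/∂t = 0 at fixed x gives v²t² + 2Dt − x² = 0, so t = (√(D² + v²x²) − D)/v².
√(D² + v²x²) = √(0.252² + 0.0860² × 12.1²) = 1.071; v² = 0.007396.
t = (1.071 − 0.252)/0.007396 = 111 days (vs. the pure-advection estimate x/v = 141 d).

111 days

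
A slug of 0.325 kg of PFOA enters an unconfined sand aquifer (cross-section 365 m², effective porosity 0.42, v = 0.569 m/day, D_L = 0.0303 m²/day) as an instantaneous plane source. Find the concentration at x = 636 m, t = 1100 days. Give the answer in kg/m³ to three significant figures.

For an instantaneous plane source, C(x,t) = M/(n_e·A·√(4πDt)) · exp(−(x−vt)²/(4Dt)), with n_e·A the pore (flow) area.
Plume center vt = 0.569 × 1100 = 625.9 m, so the well at 636 m is 10.1 m downgradient of the peak.
√(4πDt) = 20.47 m, giving peak height M/(n_e·A·√(4πDt)) = 0.325/(0.42 × 365 × 20.47) = 0.0001036 kg/m³.
(x−vt)²/(4Dt) = (10.1)²/(4 × 0.0303 × 1100) = 0.7652; exp(−0.7652) = 0.4652.
C = 0.0001036 × 0.4652 = 4.82e-05 kg/m³.

4.82e-05 kg/m³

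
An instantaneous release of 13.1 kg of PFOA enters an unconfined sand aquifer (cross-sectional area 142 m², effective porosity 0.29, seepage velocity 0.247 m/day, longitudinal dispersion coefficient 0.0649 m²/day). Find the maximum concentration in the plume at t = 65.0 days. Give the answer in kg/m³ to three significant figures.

The peak of an instantaneous 1D plume sits at x = vt; there the Gaussian factor is 1 and C_max = M/(n_e·A·√(4πDt)), where n_e·A is the pore area the mass is dissolved in.
√(4πDt) = √(4π × 0.0649 × 65.0) = 7.281 m, so C_max = 13.1/(0.29 × 142 × 7.281) = 0.0437 kg/m³.

0.0437 kg/m³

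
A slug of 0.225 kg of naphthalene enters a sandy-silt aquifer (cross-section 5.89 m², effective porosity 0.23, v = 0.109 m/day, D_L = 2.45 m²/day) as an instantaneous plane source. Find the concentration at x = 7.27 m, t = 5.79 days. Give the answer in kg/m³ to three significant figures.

For an instantaneous plane source, C(x,t) = M/(n_e·A·√(4πDt)) · exp(−(x−vt)²/(4Dt)), with n_e·A the pore (flow) area.
Plume center vt = 0.109 × 5.79 = 0.63111 m, so the well at 7.27 m is 6.63889 m downgradient of the peak.
√(4πDt) = 13.35 m, giving peak height M/(n_e·A·√(4πDt)) = 0.225/(0.23 × 5.89 × 13.35) = 0.01244 kg/m³.
(x−vt)²/(4Dt) = (6.63889)²/(4 × 2.45 × 5.79) = 0.7768; exp(−0.7768) = 0.4599.
C = 0.01244 × 0.4599 = 0.00572 kg/m³.

0.00572 kg/m³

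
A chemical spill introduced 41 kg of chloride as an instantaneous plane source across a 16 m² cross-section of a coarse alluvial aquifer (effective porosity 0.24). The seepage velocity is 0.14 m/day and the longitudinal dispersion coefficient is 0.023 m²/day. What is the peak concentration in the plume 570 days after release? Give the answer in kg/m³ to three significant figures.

The peak of an instantaneous 1D plume sits at x = vt; there the Gaussian factor is 1 and C_max = M/(n_e·A·√(4πDt)), where n_e·A is the pore area the mass is dissolved in.
√(4πDt) = √(4π × 0.023 × 570) = 12.84 m, so C_max = 41/(0.24 × 16 × 12.84) = 0.832 kg/m³.

0.832 kg/m³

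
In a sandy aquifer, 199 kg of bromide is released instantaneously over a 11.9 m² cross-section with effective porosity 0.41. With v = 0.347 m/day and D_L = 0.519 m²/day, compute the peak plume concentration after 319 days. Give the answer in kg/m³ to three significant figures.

The peak of an instantaneous 1D plume sits at x = vt; there the Gaussian factor is 1 and C_max = M/(n_e·A·√(4πDt)), where n_e·A is the pore area the mass is dissolved in.
√(4πDt) = √(4π × 0.519 × 319) = 45.61 m, so C_max = 199/(0.41 × 11.9 × 45.61) = 0.894 kg/m³.

0.894 kg/m³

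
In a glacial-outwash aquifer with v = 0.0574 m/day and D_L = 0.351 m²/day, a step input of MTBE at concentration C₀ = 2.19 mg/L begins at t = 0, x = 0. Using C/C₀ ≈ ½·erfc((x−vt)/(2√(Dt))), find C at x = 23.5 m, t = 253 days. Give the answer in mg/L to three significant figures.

For a continuous step input, C/C₀ ≈ ½·erfc((x−vt)/(2√(Dt))).
vt = 0.0574 × 253 = 14.5222 m and 2√(Dt) = 2√(0.351 × 253) = 18.85 m.
Argument (x−vt)/(2√(Dt)) = (23.5 − 14.5222)/18.85 = 0.4763; ½·erfc(0.4763) = 0.2503.
C = 2.19 × 0.2503 = 0.548 mg/L.

0.548 mg/L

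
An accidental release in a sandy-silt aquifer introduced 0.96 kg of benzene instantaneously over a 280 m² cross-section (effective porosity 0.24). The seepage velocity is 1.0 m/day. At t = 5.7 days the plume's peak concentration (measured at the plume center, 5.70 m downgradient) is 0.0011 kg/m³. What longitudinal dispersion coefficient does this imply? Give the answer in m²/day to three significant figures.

At the plume center C_max = M/(n_e·A·√(4πDt)), so D = M²/(4πt·(n_e·A·C_max)²).
n_e·A·C_max = 0.24 × 280 × 0.0011 = 0.07392 kg/m.
D = 0.96²/(4π × 5.7 × 0.07392²) = 2.35 m²/day.

2.35 m²/day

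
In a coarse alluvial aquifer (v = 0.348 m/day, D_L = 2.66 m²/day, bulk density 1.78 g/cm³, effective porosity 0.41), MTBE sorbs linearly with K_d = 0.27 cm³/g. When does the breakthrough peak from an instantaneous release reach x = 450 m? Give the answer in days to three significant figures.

2760 days

Retardation factor R = 1 + ρ_b·K_d/n = 1 + 1.78 × 0.27/0.41 = 2.172.
Sorption retards both mechanisms: v_R = v/R = 0.1602 m/day, D_R = D/R = 1.225 m²/day.
Peak time from v_R²t² + 2D_R t − x² = 0: t = (√(D_R² + v_R²x²) − D_R)/v_R².
√(D_R² + v_R²x²) = √(1.225² + 0.1602² × 450²) = 72.10; v_R² = 0.02566.
t = (72.10 − 1.225)/0.02566 = 2760 days.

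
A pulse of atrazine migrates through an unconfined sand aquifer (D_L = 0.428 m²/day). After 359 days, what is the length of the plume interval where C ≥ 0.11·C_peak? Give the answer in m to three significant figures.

73.7 m

The plume is Gaussian with σ = √(2Dt) = √(2 × 0.428 × 359) = 17.53 m.
C/C_peak = exp(−Δx²/(2σ²)) = 0.11 ⇒ Δx = σ·√(−2 ln 0.11) = 17.53 × 2.101 = 36.83 m.
Width = 2Δx = 73.7 m.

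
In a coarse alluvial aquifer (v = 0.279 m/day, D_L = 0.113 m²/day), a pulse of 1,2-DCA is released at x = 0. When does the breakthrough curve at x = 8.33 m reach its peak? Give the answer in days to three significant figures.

For the 1D instantaneous-source solution, setting ∂C/∂t = 0 at fixed x gives v²t² + 2Dt − x² = 0, so t = (√(D² + v²x²) − D)/v².
√(D² + v²x²) = √(0.113² + 0.279² × 8.33²) = 2.327; v² = 0.077841.
t = (2.327 − 0.113)/0.077841 = 28.4 days (vs. the pure-advection estimate x/v = 29.9 d).

28.4 days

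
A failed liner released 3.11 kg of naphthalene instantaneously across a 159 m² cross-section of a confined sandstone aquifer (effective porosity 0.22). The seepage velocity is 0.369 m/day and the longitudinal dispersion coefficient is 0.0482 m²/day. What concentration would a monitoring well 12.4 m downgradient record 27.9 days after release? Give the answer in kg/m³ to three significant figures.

For an instantaneous plane source, C(x,t) = M/(n_e·A·√(4πDt)) · exp(−(x−vt)²/(4Dt)), with n_e·A the pore (flow) area.
Plume center vt = 0.369 × 27.9 = 10.2951 m, so the well at 12.4 m is 2.1049 m downgradient of the peak.
√(4πDt) = 4.111 m, giving peak height M/(n_e·A·√(4πDt)) = 3.11/(0.22 × 159 × 4.111) = 0.02163 kg/m³.
(x−vt)²/(4Dt) = (2.1049)²/(4 × 0.0482 × 27.9) = 0.8237; exp(−0.8237) = 0.4388.
C = 0.02163 × 0.4388 = 0.00949 kg/m³.

0.00949 kg/m³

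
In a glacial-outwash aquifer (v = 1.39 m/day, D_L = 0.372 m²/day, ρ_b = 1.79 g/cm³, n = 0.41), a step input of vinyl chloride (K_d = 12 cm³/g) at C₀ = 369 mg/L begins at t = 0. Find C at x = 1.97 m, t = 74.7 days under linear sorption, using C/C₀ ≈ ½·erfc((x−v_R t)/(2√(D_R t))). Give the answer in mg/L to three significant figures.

Retardation factor R = 1 + ρ_b·K_d/n = 1 + 1.79 × 12/0.41 = 53.39.
Sorption retards both mechanisms: v_R = v/R = 0.02603 m/day, D_R = D/R = 0.006968 m²/day.
v_R·t = 0.02603 × 74.7 = 1.944441 m; 2√(D_R t) = 1.443 m; argument = (1.97 − 1.944441)/1.443 = 0.01771.
C = C₀ × ½·erfc(0.01771) = 369 × 0.4900 = 181 mg/L.

181 mg/L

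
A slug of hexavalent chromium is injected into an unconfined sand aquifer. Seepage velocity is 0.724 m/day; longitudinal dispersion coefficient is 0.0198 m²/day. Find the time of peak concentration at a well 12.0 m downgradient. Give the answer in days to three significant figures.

For the 1D instantaneous-source solution, setting ∂C/∂t = 0 at fixed x gives v²t² + 2Dt − x² = 0, so t = (√(D² + v²x²) − D)/v².
√(D² + v²x²) = √(0.0198² + 0.724² × 12.0²) = 8.688; v² = 0.524176.
t = (8.688 − 0.0198)/0.524176 = 16.5 days (vs. the pure-advection estimate x/v = 16.6 d).

16.5 days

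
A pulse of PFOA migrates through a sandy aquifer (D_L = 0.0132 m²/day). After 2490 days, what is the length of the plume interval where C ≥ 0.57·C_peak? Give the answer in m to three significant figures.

17.2 m

The plume is Gaussian with σ = √(2Dt) = √(2 × 0.0132 × 2490) = 8.108 m.
C/C_peak = exp(−Δx²/(2σ²)) = 0.57 ⇒ Δx = σ·√(−2 ln 0.57) = 8.108 × 1.060 = 8.594 m.
Width = 2Δx = 17.2 m.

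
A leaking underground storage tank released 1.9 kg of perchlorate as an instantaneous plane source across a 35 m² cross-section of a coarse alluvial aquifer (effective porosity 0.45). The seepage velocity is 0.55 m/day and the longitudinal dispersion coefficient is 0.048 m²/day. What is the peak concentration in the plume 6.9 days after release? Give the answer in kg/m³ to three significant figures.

0.0591 kg/m³

The peak of an instantaneous 1D plume sits at x = vt; there the Gaussian factor is 1 and C_max = M/(n_e·A·√(4πDt)), where n_e·A is the pore area the mass is dissolved in.
√(4πDt) = √(4π × 0.048 × 6.9) = 2.040 m, so C_max = 1.9/(0.45 × 35 × 2.040) = 0.0591 kg/m³.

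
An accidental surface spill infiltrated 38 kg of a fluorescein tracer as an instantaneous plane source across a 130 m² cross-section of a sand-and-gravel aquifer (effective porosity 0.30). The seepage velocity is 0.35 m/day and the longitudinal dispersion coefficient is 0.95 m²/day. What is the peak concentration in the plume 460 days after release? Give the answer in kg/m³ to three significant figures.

0.0131 kg/m³

The peak of an instantaneous 1D plume sits at x = vt; there the Gaussian factor is 1 and C_max = M/(n_e·A·√(4πDt)), where n_e·A is the pore area the mass is dissolved in.
√(4πDt) = √(4π × 0.95 × 460) = 74.10 m, so C_max = 38/(0.30 × 130 × 74.10) = 0.0131 kg/m³.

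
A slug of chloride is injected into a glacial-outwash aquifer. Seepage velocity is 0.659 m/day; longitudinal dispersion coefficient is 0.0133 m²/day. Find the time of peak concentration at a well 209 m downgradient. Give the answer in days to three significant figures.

317 days

For the 1D instantaneous-source solution, setting ∂C/∂t = 0 at fixed x gives v²t² + 2Dt − x² = 0, so t = (√(D² + v²x²) − D)/v².
√(D² + v²x²) = √(0.0133² + 0.659² × 209²) = 137.7; v² = 0.434281.
t = (137.7 − 0.0133)/0.434281 = 317 days (vs. the pure-advection estimate x/v = 317 d).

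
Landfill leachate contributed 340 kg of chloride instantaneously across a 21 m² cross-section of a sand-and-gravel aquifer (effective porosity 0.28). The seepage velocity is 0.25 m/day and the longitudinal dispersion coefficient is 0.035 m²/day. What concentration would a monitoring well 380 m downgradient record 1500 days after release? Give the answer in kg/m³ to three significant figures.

For an instantaneous plane source, C(x,t) = M/(n_e·A·√(4πDt)) · exp(−(x−vt)²/(4Dt)), with n_e·A the pore (flow) area.
Plume center vt = 0.25 × 1500 = 375 m, so the well at 380 m is 5 m downgradient of the peak.
√(4πDt) = 25.69 m, giving peak height M/(n_e·A·√(4πDt)) = 340/(0.28 × 21 × 25.69) = 2.251 kg/m³.
(x−vt)²/(4Dt) = (5)²/(4 × 0.035 × 1500) = 0.1190; exp(−0.1190) = 0.8878.
C = 2.251 × 0.8878 = 2.00 kg/m³.

2.00 kg/m³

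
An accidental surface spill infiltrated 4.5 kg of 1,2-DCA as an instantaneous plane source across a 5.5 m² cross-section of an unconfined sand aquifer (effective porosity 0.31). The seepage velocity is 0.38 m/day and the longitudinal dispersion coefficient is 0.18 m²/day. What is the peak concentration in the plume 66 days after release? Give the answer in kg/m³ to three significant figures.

0.216 kg/m³

The peak of an instantaneous 1D plume sits at x = vt; there the Gaussian factor is 1 and C_max = M/(n_e·A·√(4πDt)), where n_e·A is the pore area the mass is dissolved in.
√(4πDt) = √(4π × 0.18 × 66) = 12.22 m, so C_max = 4.5/(0.31 × 5.5 × 12.22) = 0.216 kg/m³.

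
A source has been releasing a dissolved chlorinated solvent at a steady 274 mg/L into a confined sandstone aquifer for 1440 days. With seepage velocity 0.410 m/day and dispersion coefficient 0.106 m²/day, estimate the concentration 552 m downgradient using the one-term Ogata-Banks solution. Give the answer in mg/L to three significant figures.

270 mg/L

For a continuous step input, C/C₀ ≈ ½·erfc((x−vt)/(2√(Dt))).
vt = 0.410 × 1440 = 590.4 m and 2√(Dt) = 2√(0.106 × 1440) = 24.71 m.
Argument (x−vt)/(2√(Dt)) = (552 − 590.4)/24.71 = -1.554; ½·erfc(-1.554) = 0.9860.
C = 274 × 0.9860 = 270 mg/L.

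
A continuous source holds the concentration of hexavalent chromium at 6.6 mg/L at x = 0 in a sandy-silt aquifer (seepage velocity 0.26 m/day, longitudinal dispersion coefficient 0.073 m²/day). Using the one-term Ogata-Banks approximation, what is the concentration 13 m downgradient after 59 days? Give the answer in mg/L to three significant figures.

5.20 mg/L

For a continuous step input, C/C₀ ≈ ½·erfc((x−vt)/(2√(Dt))).
vt = 0.26 × 59 = 15.34 m and 2√(Dt) = 2√(0.073 × 59) = 4.151 m.
Argument (x−vt)/(2√(Dt)) = (13 − 15.34)/4.151 = -0.5637; ½·erfc(-0.5637) = 0.7873.
C = 6.6 × 0.7873 = 5.20 mg/L.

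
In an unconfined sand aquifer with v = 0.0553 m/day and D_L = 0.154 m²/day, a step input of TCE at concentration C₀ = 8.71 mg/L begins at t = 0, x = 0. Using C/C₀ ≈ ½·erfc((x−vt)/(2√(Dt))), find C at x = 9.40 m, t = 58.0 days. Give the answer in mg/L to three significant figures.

0.622 mg/L

For a continuous step input, C/C₀ ≈ ½·erfc((x−vt)/(2√(Dt))).
vt = 0.0553 × 58.0 = 3.2074 m and 2√(Dt) = 2√(0.154 × 58.0) = 5.977 m.
Argument (x−vt)/(2√(Dt)) = (9.40 − 3.2074)/5.977 = 1.036; ½·erfc(1.036) = 0.07144.
C = 8.71 × 0.07144 = 0.622 mg/L.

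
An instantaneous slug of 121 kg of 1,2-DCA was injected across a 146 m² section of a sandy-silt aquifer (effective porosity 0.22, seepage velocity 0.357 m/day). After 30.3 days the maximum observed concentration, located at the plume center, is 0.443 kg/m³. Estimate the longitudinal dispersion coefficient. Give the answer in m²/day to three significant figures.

0.190 m²/day

At the plume center C_max = M/(n_e·A·√(4πDt)), so D = M²/(4πt·(n_e·A·C_max)²).
n_e·A·C_max = 0.22 × 146 × 0.443 = 14.23 kg/m.
D = 121²/(4π × 30.3 × 14.23²) = 0.190 m²/day.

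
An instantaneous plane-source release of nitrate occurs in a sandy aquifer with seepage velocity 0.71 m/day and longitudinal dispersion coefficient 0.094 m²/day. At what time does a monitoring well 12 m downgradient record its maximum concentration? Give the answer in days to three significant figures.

16.7 days

For the 1D instantaneous-source solution, setting ∂C/∂t = 0 at fixed x gives v²t² + 2Dt − x² = 0, so t = (√(D² + v²x²) − D)/v².
√(D² + v²x²) = √(0.094² + 0.71² × 12²) = 8.521; v² = 0.5041.
t = (8.521 − 0.094)/0.5041 = 16.7 days (vs. the pure-advection estimate x/v = 16.9 d).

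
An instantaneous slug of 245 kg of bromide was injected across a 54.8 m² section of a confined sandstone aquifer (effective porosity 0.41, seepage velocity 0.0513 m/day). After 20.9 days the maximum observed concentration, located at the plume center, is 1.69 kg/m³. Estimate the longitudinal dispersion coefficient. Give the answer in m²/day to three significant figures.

At the plume center C_max = M/(n_e·A·√(4πDt)), so D = M²/(4πt·(n_e·A·C_max)²).
n_e·A·C_max = 0.41 × 54.8 × 1.69 = 37.97 kg/m.
D = 245²/(4π × 20.9 × 37.97²) = 0.159 m²/day.

0.159 m²/day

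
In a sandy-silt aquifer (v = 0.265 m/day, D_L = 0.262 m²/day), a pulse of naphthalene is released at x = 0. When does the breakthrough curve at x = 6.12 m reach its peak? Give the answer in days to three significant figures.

19.7 days

For the 1D instantaneous-source solution, setting ∂C/∂t = 0 at fixed x gives v²t² + 2Dt − x² = 0, so t = (√(D² + v²x²) − D)/v².
√(D² + v²x²) = √(0.262² + 0.265² × 6.12²) = 1.643; v² = 0.070225.
t = (1.643 − 0.262)/0.070225 = 19.7 days (vs. the pure-advection estimate x/v = 23.1 d).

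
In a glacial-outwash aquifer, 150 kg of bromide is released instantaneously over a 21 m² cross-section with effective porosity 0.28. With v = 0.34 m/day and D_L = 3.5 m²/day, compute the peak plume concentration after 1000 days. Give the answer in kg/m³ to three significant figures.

0.122 kg/m³

The peak of an instantaneous 1D plume sits at x = vt; there the Gaussian factor is 1 and C_max = M/(n_e·A·√(4πDt)), where n_e·A is the pore area the mass is dissolved in.
√(4πDt) = √(4π × 3.5 × 1000) = 209.7 m, so C_max = 150/(0.28 × 21 × 209.7) = 0.122 kg/m³.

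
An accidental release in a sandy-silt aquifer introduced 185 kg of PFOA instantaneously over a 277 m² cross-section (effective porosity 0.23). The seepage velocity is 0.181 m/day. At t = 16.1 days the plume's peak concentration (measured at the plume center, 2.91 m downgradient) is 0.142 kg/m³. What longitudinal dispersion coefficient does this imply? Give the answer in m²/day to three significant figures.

At the plume center C_max = M/(n_e·A·√(4πDt)), so D = M²/(4πt·(n_e·A·C_max)²).
n_e·A·C_max = 0.23 × 277 × 0.142 = 9.047 kg/m.
D = 185²/(4π × 16.1 × 9.047²) = 2.07 m²/day.

2.07 m²/day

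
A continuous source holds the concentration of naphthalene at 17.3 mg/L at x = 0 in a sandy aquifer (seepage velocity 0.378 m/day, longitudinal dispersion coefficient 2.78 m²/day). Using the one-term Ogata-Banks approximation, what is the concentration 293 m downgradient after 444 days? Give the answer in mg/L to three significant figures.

For a continuous step input, C/C₀ ≈ ½·erfc((x−vt)/(2√(Dt))).
vt = 0.378 × 444 = 167.832 m and 2√(Dt) = 2√(2.78 × 444) = 70.27 m.
Argument (x−vt)/(2√(Dt)) = (293 − 167.832)/70.27 = 1.781; ½·erfc(1.781) = 0.005889.
C = 17.3 × 0.005889 = 0.102 mg/L.

0.102 mg/L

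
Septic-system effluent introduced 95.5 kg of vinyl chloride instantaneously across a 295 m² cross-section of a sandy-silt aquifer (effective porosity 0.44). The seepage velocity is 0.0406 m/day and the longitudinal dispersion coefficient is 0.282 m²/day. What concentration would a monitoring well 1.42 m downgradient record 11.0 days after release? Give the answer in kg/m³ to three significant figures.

For an instantaneous plane source, C(x,t) = M/(n_e·A·√(4πDt)) · exp(−(x−vt)²/(4Dt)), with n_e·A the pore (flow) area.
Plume center vt = 0.0406 × 11.0 = 0.4466 m, so the well at 1.42 m is 0.9734 m downgradient of the peak.
√(4πDt) = 6.243 m, giving peak height M/(n_e·A·√(4πDt)) = 95.5/(0.44 × 295 × 6.243) = 0.1179 kg/m³.
(x−vt)²/(4Dt) = (0.9734)²/(4 × 0.282 × 11.0) = 0.07636; exp(−0.07636) = 0.9265.
C = 0.1179 × 0.9265 = 0.109 kg/m³.

0.109 kg/m³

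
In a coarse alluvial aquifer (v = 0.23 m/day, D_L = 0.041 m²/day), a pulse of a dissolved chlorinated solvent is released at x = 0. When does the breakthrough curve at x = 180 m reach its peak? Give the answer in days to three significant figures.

782 days

For the 1D instantaneous-source solution, setting ∂C/∂t = 0 at fixed x gives v²t² + 2Dt − x² = 0, so t = (√(D² + v²x²) − D)/v².
√(D² + v²x²) = √(0.041² + 0.23² × 180²) = 41.40; v² = 0.0529.
t = (41.40 − 0.041)/0.0529 = 782 days (vs. the pure-advection estimate x/v = 783 d).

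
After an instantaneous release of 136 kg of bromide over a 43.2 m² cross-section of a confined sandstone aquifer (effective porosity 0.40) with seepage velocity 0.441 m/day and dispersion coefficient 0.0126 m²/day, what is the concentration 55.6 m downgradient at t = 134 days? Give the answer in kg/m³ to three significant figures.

0.280 kg/m³

For an instantaneous plane source, C(x,t) = M/(n_e·A·√(4πDt)) · exp(−(x−vt)²/(4Dt)), with n_e·A the pore (flow) area.
Plume center vt = 0.441 × 134 = 59.094 m, so the well at 55.6 m is 3.494 m upgradient of the peak.
√(4πDt) = 4.606 m, giving peak height M/(n_e·A·√(4πDt)) = 136/(0.40 × 43.2 × 4.606) = 1.709 kg/m³.
(x−vt)²/(4Dt) = (-3.494)²/(4 × 0.0126 × 134) = 1.808; exp(−1.808) = 0.1640.
C = 1.709 × 0.1640 = 0.280 kg/m³.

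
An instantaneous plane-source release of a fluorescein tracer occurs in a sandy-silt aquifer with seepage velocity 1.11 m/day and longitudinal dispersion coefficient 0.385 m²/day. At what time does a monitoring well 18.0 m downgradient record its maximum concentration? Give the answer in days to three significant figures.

15.9 days

For the 1D instantaneous-source solution, setting ∂C/∂t = 0 at fixed x gives v²t² + 2Dt − x² = 0, so t = (√(D² + v²x²) − D)/v².
√(D² + v²x²) = √(0.385² + 1.11² × 18.0²) = 19.98; v² = 1.2321.
t = (19.98 − 0.385)/1.2321 = 15.9 days (vs. the pure-advection estimate x/v = 16.2 d).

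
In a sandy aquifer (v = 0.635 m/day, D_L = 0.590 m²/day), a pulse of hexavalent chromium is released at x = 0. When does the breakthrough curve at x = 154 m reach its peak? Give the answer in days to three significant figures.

For the 1D instantaneous-source solution, setting ∂C/∂t = 0 at fixed x gives v²t² + 2Dt − x² = 0, so t = (√(D² + v²x²) − D)/v².
√(D² + v²x²) = √(0.590² + 0.635² × 154²) = 97.79; v² = 0.403225.
t = (97.79 − 0.590)/0.403225 = 241 days (vs. the pure-advection estimate x/v = 243 d).

241 days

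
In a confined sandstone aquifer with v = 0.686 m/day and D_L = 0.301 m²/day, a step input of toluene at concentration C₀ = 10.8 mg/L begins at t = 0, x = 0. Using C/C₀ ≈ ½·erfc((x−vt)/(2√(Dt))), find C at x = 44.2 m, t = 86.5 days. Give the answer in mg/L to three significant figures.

10.6 mg/L

For a continuous step input, C/C₀ ≈ ½·erfc((x−vt)/(2√(Dt))).
vt = 0.686 × 86.5 = 59.339 m and 2√(Dt) = 2√(0.301 × 86.5) = 10.21 m.
Argument (x−vt)/(2√(Dt)) = (44.2 − 59.339)/10.21 = -1.483; ½·erfc(-1.483) = 0.9820.
C = 10.8 × 0.9820 = 10.6 mg/L.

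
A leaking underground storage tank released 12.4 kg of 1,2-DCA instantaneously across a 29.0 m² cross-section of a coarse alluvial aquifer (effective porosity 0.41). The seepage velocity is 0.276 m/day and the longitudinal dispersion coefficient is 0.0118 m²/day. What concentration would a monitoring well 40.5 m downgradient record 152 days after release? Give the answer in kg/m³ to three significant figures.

0.164 kg/m³

For an instantaneous plane source, C(x,t) = M/(n_e·A·√(4πDt)) · exp(−(x−vt)²/(4Dt)), with n_e·A the pore (flow) area.
Plume center vt = 0.276 × 152 = 41.952 m, so the well at 40.5 m is 1.452 m upgradient of the peak.
√(4πDt) = 4.748 m, giving peak height M/(n_e·A·√(4πDt)) = 12.4/(0.41 × 29.0 × 4.748) = 0.2196 kg/m³.
(x−vt)²/(4Dt) = (-1.452)²/(4 × 0.0118 × 152) = 0.2939; exp(−0.2939) = 0.7454.
C = 0.2196 × 0.7454 = 0.164 kg/m³.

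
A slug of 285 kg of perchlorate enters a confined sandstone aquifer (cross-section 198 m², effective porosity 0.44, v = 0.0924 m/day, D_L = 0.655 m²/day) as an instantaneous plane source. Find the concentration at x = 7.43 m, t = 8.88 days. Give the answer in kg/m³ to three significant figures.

0.0585 kg/m³

For an instantaneous plane source, C(x,t) = M/(n_e·A·√(4πDt)) · exp(−(x−vt)²/(4Dt)), with n_e·A the pore (flow) area.
Plume center vt = 0.0924 × 8.88 = 0.820512 m, so the well at 7.43 m is 6.609488 m downgradient of the peak.
√(4πDt) = 8.549 m, giving peak height M/(n_e·A·√(4πDt)) = 285/(0.44 × 198 × 8.549) = 0.3827 kg/m³.
(x−vt)²/(4Dt) = (6.609488)²/(4 × 0.655 × 8.88) = 1.878; exp(−1.878) = 0.1529.
C = 0.3827 × 0.1529 = 0.0585 kg/m³.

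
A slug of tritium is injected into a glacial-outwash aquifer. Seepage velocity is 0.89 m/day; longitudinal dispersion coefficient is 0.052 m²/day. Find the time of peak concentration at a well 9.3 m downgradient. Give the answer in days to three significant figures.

For the 1D instantaneous-source solution, setting ∂C/∂t = 0 at fixed x gives v²t² + 2Dt − x² = 0, so t = (√(D² + v²x²) − D)/v².
√(D² + v²x²) = √(0.052² + 0.89² × 9.3²) = 8.277; v² = 0.7921.
t = (8.277 − 0.052)/0.7921 = 10.4 days (vs. the pure-advection estimate x/v = 10.4 d).

10.4 days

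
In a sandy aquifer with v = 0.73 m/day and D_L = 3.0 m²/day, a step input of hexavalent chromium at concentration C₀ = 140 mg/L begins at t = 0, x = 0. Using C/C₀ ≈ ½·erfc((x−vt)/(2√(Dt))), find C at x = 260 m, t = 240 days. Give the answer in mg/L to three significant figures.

For a continuous step input, C/C₀ ≈ ½·erfc((x−vt)/(2√(Dt))).
vt = 0.73 × 240 = 175.2 m and 2√(Dt) = 2√(3.0 × 240) = 53.67 m.
Argument (x−vt)/(2√(Dt)) = (260 − 175.2)/53.67 = 1.580; ½·erfc(1.580) = 0.01273.
C = 140 × 0.01273 = 1.78 mg/L.

1.78 mg/L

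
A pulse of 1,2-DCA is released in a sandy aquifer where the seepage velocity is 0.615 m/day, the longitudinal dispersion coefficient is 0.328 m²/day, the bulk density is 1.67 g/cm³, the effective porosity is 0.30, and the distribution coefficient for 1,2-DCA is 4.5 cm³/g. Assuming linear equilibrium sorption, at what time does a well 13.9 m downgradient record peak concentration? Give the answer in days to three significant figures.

567 days

Retardation factor R = 1 + ρ_b·K_d/n = 1 + 1.67 × 4.5/0.30 = 26.05.
Sorption retards both mechanisms: v_R = v/R = 0.02361 m/day, D_R = D/R = 0.01259 m²/day.
Peak time from v_R²t² + 2D_R t − x² = 0: t = (√(D_R² + v_R²x²) − D_R)/v_R².
√(D_R² + v_R²x²) = √(0.01259² + 0.02361² × 13.9²) = 0.3284; v_R² = 0.0005574.
t = (0.3284 − 0.01259)/0.0005574 = 567 days.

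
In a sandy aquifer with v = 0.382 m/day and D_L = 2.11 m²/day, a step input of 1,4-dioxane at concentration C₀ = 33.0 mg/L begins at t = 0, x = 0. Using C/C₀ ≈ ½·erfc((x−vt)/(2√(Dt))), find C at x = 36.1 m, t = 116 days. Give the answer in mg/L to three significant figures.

For a continuous step input, C/C₀ ≈ ½·erfc((x−vt)/(2√(Dt))).
vt = 0.382 × 116 = 44.312 m and 2√(Dt) = 2√(2.11 × 116) = 31.29 m.
Argument (x−vt)/(2√(Dt)) = (36.1 − 44.312)/31.29 = -0.2624; ½·erfc(-0.2624) = 0.6447.
C = 33.0 × 0.6447 = 21.3 mg/L.

21.3 mg/L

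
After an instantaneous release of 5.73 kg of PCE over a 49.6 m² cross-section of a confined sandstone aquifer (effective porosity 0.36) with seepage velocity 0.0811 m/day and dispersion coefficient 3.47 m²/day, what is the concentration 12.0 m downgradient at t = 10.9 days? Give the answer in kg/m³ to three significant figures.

0.00650 kg/m³

For an instantaneous plane source, C(x,t) = M/(n_e·A·√(4πDt)) · exp(−(x−vt)²/(4Dt)), with n_e·A the pore (flow) area.
Plume center vt = 0.0811 × 10.9 = 0.88399 m, so the well at 12.0 m is 11.11601 m downgradient of the peak.
√(4πDt) = 21.80 m, giving peak height M/(n_e·A·√(4πDt)) = 5.73/(0.36 × 49.6 × 21.80) = 0.01472 kg/m³.
(x−vt)²/(4Dt) = (11.11601)²/(4 × 3.47 × 10.9) = 0.8167; exp(−0.8167) = 0.4419.
C = 0.01472 × 0.4419 = 0.00650 kg/m³.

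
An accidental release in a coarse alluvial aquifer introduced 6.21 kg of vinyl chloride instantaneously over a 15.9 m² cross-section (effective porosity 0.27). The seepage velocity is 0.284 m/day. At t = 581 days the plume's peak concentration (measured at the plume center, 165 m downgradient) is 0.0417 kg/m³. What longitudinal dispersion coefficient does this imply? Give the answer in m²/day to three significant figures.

0.165 m²/day

At the plume center C_max = M/(n_e·A·√(4πDt)), so D = M²/(4πt·(n_e·A·C_max)²).
n_e·A·C_max = 0.27 × 15.9 × 0.0417 = 0.1790 kg/m.
D = 6.21²/(4π × 581 × 0.1790²) = 0.165 m²/day.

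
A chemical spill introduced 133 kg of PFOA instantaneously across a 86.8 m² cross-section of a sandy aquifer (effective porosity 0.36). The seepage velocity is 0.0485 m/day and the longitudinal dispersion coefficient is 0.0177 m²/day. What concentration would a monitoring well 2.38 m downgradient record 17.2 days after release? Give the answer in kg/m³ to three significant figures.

For an instantaneous plane source, C(x,t) = M/(n_e·A·√(4πDt)) · exp(−(x−vt)²/(4Dt)), with n_e·A the pore (flow) area.
Plume center vt = 0.0485 × 17.2 = 0.8342 m, so the well at 2.38 m is 1.5458 m downgradient of the peak.
√(4πDt) = 1.956 m, giving peak height M/(n_e·A·√(4πDt)) = 133/(0.36 × 86.8 × 1.956) = 2.176 kg/m³.
(x−vt)²/(4Dt) = (1.5458)²/(4 × 0.0177 × 17.2) = 1.962; exp(−1.962) = 0.1406.
C = 2.176 × 0.1406 = 0.306 kg/m³.

0.306 kg/m³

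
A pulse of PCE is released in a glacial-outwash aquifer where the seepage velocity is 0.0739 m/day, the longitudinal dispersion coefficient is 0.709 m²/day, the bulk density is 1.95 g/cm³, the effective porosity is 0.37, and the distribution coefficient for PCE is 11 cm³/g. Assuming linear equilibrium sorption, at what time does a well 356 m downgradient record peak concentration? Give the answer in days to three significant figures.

277000 days

Retardation factor R = 1 + ρ_b·K_d/n = 1 + 1.95 × 11/0.37 = 58.97.
Sorption retards both mechanisms: v_R = v/R = 0.001253 m/day, D_R = D/R = 0.01202 m²/day.
Peak time from v_R²t² + 2D_R t − x² = 0: t = (√(D_R² + v_R²x²) − D_R)/v_R².
√(D_R² + v_R²x²) = √(0.01202² + 0.001253² × 356²) = 0.4462; v_R² = 1.570e-06.
t = (0.4462 − 0.01202)/1.570e-06 = 277000 days.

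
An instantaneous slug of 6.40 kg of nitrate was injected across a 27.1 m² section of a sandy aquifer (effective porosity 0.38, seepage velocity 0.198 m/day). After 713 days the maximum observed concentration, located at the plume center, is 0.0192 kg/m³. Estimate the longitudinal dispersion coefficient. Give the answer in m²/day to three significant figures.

At the plume center C_max = M/(n_e·A·√(4πDt)), so D = M²/(4πt·(n_e·A·C_max)²).
n_e·A·C_max = 0.38 × 27.1 × 0.0192 = 0.1977 kg/m.
D = 6.40²/(4π × 713 × 0.1977²) = 0.117 m²/day.

0.117 m²/day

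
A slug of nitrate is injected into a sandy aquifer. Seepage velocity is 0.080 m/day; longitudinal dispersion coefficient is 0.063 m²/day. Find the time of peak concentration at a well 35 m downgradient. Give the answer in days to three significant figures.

428 days

For the 1D instantaneous-source solution, setting ∂C/∂t = 0 at fixed x gives v²t² + 2Dt − x² = 0, so t = (√(D² + v²x²) − D)/v².
√(D² + v²x²) = √(0.063² + 0.080² × 35²) = 2.801; v² = 0.0064.
t = (2.801 − 0.063)/0.0064 = 428 days (vs. the pure-advection estimate x/v = 438 d).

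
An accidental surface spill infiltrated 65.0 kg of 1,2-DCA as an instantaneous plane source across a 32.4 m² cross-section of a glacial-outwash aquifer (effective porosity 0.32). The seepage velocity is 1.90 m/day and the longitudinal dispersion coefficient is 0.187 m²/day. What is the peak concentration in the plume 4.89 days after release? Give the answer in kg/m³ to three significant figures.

1.85 kg/m³

The peak of an instantaneous 1D plume sits at x = vt; there the Gaussian factor is 1 and C_max = M/(n_e·A·√(4πDt)), where n_e·A is the pore area the mass is dissolved in.
√(4πDt) = √(4π × 0.187 × 4.89) = 3.390 m, so C_max = 65.0/(0.32 × 32.4 × 3.390) = 1.85 kg/m³.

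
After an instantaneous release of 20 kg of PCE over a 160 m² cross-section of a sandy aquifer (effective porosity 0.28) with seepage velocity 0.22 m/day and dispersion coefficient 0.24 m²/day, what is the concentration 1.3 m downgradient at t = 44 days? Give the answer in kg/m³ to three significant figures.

For an instantaneous plane source, C(x,t) = M/(n_e·A·√(4πDt)) · exp(−(x−vt)²/(4Dt)), with n_e·A the pore (flow) area.
Plume center vt = 0.22 × 44 = 9.68 m, so the well at 1.3 m is 8.38 m upgradient of the peak.
√(4πDt) = 11.52 m, giving peak height M/(n_e·A·√(4πDt)) = 20/(0.28 × 160 × 11.52) = 0.03875 kg/m³.
(x−vt)²/(4Dt) = (-8.38)²/(4 × 0.24 × 44) = 1.663; exp(−1.663) = 0.1896.
C = 0.03875 × 0.1896 = 0.00735 kg/m³.

0.00735 kg/m³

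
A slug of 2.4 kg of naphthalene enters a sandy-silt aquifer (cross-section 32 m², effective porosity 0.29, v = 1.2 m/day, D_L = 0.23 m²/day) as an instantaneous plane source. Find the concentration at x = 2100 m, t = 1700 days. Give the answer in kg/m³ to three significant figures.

0.000369 kg/m³

For an instantaneous plane source, C(x,t) = M/(n_e·A·√(4πDt)) · exp(−(x−vt)²/(4Dt)), with n_e·A the pore (flow) area.
Plume center vt = 1.2 × 1700 = 2040 m, so the well at 2100 m is 60 m downgradient of the peak.
√(4πDt) = 70.10 m, giving peak height M/(n_e·A·√(4πDt)) = 2.4/(0.29 × 32 × 70.10) = 0.003689 kg/m³.
(x−vt)²/(4Dt) = (60)²/(4 × 0.23 × 1700) = 2.302; exp(−2.302) = 0.1001.
C = 0.003689 × 0.1001 = 0.000369 kg/m³.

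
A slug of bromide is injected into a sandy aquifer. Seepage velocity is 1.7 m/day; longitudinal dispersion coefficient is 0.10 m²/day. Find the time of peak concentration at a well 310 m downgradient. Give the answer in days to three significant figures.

For the 1D instantaneous-source solution, setting ∂C/∂t = 0 at fixed x gives v²t² + 2Dt − x² = 0, so t = (√(D² + v²x²) − D)/v².
√(D² + v²x²) = √(0.10² + 1.7² × 310²) = 527.0; v² = 2.89.
t = (527.0 − 0.10)/2.89 = 182 days (vs. the pure-advection estimate x/v = 182 d).

182 days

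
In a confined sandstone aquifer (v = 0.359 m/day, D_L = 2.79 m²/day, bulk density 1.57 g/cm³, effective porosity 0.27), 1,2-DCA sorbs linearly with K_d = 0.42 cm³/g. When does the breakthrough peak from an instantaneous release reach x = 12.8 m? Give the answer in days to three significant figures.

69.1 days

Retardation factor R = 1 + ρ_b·K_d/n = 1 + 1.57 × 0.42/0.27 = 3.442.
Sorption retards both mechanisms: v_R = v/R = 0.1043 m/day, D_R = D/R = 0.8106 m²/day.
Peak time from v_R²t² + 2D_R t − x² = 0: t = (√(D_R² + v_R²x²) − D_R)/v_R².
√(D_R² + v_R²x²) = √(0.8106² + 0.1043² × 12.8²) = 1.562; v_R² = 0.01088.
t = (1.562 − 0.8106)/0.01088 = 69.1 days.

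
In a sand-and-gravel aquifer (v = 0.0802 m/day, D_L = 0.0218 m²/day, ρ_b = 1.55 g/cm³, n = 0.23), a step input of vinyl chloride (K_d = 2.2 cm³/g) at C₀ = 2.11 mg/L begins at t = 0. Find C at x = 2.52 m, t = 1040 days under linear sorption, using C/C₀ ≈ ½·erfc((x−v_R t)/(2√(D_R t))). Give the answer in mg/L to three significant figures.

2.00 mg/L

Retardation factor R = 1 + ρ_b·K_d/n = 1 + 1.55 × 2.2/0.23 = 15.83.
Sorption retards both mechanisms: v_R = v/R = 0.005066 m/day, D_R = D/R = 0.001377 m²/day.
v_R·t = 0.005066 × 1040 = 5.26864 m; 2√(D_R t) = 2.393 m; argument = (2.52 − 5.26864)/2.393 = -1.149.
C = C₀ × ½·erfc(-1.149) = 2.11 × 0.9479 = 2.00 mg/L.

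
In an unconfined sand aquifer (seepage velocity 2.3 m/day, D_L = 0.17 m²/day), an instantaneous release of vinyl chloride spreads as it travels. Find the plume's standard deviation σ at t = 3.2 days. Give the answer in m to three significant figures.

Dispersive spreading gives a Gaussian with σ² = 2Dt; advection only shifts the center.
σ = √(2 × 0.17 × 3.2) = 1.04 m.

1.04 m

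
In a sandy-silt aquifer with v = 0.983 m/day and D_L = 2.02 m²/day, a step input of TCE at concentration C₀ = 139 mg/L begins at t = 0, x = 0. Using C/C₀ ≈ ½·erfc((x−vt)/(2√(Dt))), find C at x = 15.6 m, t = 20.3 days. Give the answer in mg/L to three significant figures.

95.2 mg/L

For a continuous step input, C/C₀ ≈ ½·erfc((x−vt)/(2√(Dt))).
vt = 0.983 × 20.3 = 19.9549 m and 2√(Dt) = 2√(2.02 × 20.3) = 12.81 m.
Argument (x−vt)/(2√(Dt)) = (15.6 − 19.9549)/12.81 = -0.3400; ½·erfc(-0.3400) = 0.6847.
C = 139 × 0.6847 = 95.2 mg/L.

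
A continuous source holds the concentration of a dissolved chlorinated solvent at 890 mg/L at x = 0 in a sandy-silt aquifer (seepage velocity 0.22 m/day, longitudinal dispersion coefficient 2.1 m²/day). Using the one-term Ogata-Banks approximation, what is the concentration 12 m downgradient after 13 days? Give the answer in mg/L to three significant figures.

For a continuous step input, C/C₀ ≈ ½·erfc((x−vt)/(2√(Dt))).
vt = 0.22 × 13 = 2.86 m and 2√(Dt) = 2√(2.1 × 13) = 10.45 m.
Argument (x−vt)/(2√(Dt)) = (12 − 2.86)/10.45 = 0.8746; ½·erfc(0.8746) = 0.1081.
C = 890 × 0.1081 = 96.2 mg/L.

96.2 mg/L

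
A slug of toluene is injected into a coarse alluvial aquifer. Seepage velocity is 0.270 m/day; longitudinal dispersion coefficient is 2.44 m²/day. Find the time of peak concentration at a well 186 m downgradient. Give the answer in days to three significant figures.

656 days

For the 1D instantaneous-source solution, setting ∂C/∂t = 0 at fixed x gives v²t² + 2Dt − x² = 0, so t = (√(D² + v²x²) − D)/v².
√(D² + v²x²) = √(2.44² + 0.270² × 186²) = 50.28; v² = 0.0729.
t = (50.28 − 2.44)/0.0729 = 656 days (vs. the pure-advection estimate x/v = 689 d).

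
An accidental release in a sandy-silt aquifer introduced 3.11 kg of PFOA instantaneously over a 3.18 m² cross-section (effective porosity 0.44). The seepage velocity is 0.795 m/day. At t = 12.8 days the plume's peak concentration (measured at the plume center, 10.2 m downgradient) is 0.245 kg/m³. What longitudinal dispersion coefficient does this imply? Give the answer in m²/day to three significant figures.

0.512 m²/day

At the plume center C_max = M/(n_e·A·√(4πDt)), so D = M²/(4πt·(n_e·A·C_max)²).
n_e·A·C_max = 0.44 × 3.18 × 0.245 = 0.3428 kg/m.
D = 3.11²/(4π × 12.8 × 0.3428²) = 0.512 m²/day.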